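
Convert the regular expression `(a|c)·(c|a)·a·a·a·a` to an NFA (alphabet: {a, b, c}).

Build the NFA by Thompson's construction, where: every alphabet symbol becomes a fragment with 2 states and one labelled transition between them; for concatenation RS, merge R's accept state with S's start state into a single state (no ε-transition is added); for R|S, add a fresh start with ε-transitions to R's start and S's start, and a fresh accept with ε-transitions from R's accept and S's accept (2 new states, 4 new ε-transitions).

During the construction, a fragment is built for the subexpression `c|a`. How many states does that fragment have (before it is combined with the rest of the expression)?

6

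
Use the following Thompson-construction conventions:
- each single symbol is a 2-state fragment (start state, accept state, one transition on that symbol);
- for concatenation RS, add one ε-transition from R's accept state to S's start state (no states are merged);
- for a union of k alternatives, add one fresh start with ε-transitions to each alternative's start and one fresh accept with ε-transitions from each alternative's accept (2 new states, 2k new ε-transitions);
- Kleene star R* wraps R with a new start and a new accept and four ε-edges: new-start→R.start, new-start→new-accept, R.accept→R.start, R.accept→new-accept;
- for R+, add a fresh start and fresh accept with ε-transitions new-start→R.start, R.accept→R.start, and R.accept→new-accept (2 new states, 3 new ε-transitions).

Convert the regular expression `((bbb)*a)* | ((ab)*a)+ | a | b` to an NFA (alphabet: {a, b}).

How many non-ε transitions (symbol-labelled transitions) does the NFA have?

Bottom-up over the parse tree:
Each of the 9 symbol leaves contributes exactly 1 symbol transition.
  bbb = 3 symbol transitions
  (bbb)* = 3 symbol transitions
  (bbb)*a = 4 symbol transitions
  ((bbb)*a)* = 4 symbol transitions
  ab = 2 symbol transitions
  (ab)* = 2 symbol transitions
  (ab)*a = 3 symbol transitions
  ((ab)*a)+ = 3 symbol transitions
  ((bbb)*a)* | ((ab)*a)+ | a | b = 9 symbol transitions

9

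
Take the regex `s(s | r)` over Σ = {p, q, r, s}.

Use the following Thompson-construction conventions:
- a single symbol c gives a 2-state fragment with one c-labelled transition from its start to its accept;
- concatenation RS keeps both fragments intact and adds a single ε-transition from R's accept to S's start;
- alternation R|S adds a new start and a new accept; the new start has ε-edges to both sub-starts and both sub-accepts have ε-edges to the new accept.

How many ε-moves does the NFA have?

5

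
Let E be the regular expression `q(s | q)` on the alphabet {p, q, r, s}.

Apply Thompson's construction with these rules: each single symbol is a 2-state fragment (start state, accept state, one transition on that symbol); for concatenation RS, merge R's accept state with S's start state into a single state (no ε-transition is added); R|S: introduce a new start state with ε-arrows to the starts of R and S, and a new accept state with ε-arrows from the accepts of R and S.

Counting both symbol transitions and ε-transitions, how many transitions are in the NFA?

7

Building bottom-up:
Each of the 3 symbol leaves contributes 1 transition (1 symbol, 0 ε).
  s | q = 6 transitions (2 symbol, 4 ε)
  q(s | q) = 7 transitions (3 symbol, 4 ε)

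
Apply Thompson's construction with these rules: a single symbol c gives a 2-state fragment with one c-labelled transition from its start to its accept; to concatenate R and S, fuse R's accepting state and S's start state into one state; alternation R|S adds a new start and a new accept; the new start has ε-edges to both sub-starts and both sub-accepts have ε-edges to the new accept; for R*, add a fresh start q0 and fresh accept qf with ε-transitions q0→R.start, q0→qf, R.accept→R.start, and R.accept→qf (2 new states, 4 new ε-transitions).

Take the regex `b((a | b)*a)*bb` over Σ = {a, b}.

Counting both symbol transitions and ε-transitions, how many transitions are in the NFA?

Recursing over subexpressions:
Each of the 6 symbol leaves contributes 1 transition (1 symbol, 0 ε).
  a | b → 6 transitions (2 symbol, 4 ε)
  (a | b)* → 10 transitions (2 symbol, 8 ε)
  (a | b)*a → 11 transitions (3 symbol, 8 ε)
  ((a | b)*a)* → 15 transitions (3 symbol, 12 ε)
  b((a | b)*a)*bb → 18 transitions (6 symbol, 12 ε)

18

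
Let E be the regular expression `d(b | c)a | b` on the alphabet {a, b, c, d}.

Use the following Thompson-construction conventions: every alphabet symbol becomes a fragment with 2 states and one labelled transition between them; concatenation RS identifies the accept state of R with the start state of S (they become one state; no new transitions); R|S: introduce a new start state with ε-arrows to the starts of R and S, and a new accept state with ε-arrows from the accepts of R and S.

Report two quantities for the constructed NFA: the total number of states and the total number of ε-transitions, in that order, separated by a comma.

12, 8

Bottom-up over the parse tree:
Each of the 5 symbol leaves contributes 2 states and 0 ε-transitions.
  b | c = 6 states, 4 ε-transitions
  d(b | c)a = 8 states, 4 ε-transitions
  d(b | c)a | b = 12 states, 8 ε-transitions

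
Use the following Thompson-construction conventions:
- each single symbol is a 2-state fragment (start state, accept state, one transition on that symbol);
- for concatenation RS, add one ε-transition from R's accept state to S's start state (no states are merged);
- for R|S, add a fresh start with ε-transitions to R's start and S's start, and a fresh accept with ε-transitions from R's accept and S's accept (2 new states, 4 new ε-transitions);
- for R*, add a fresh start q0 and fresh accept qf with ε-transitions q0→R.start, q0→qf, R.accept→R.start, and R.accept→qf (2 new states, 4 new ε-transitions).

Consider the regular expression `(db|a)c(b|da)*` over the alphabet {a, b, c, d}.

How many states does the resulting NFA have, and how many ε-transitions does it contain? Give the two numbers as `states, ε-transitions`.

20, 16

Per subexpression:
Each of the 7 symbol leaves contributes 2 states and 0 ε-transitions.
  db — 4 states, 1 ε-transition
  db|a — 8 states, 5 ε-transitions
  da — 4 states, 1 ε-transition
  b|da — 8 states, 5 ε-transitions
  (b|da)* — 10 states, 9 ε-transitions
  (db|a)c(b|da)* — 20 states, 16 ε-transitions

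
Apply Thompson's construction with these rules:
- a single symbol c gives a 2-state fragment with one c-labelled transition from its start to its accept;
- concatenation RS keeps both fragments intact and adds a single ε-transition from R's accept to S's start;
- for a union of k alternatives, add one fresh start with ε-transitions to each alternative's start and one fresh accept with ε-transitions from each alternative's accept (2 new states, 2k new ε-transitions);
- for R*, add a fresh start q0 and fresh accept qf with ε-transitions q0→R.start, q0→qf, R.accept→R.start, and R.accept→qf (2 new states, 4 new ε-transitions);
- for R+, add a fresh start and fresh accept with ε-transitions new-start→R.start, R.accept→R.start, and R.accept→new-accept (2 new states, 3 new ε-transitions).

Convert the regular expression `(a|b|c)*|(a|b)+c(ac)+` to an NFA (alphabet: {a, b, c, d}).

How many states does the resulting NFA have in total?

By structural recursion:
Each of the 8 symbol leaves contributes a 2-state fragment.
  a|b|c : 8 states
  (a|b|c)* : 10 states
  a|b : 6 states
  (a|b)+ : 8 states
  ac : 4 states
  (ac)+ : 6 states
  (a|b)+c(ac)+ : 16 states
  (a|b|c)*|(a|b)+c(ac)+ : 28 states

28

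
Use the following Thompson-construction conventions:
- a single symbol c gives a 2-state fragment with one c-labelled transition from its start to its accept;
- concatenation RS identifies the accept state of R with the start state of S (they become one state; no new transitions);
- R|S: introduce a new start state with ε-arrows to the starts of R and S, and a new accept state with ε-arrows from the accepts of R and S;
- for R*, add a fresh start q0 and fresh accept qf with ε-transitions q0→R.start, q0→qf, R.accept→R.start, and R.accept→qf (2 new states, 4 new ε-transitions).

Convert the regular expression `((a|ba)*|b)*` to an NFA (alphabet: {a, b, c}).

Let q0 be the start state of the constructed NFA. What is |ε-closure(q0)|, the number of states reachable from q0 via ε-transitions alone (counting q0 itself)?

Work bottom-up. For each fragment F, track |ε-closure(F.start)| and whether F's accept lies in that closure (i.e. whether F accepts ε). A single-symbol fragment has closure size 1 and does not accept ε.
  ba — same as the first factor's closure: |ε-closure| = 1
  a|ba — new start ε-reaches every alternative's start; none of them accept ε, so the new accept is not reached: |ε-closure| = 1 + 1 + 1 = 3
  (a|ba)* — the star's fresh start ε-reaches both the body's start and the fresh accept: |ε-closure| = 2 + 3 = 5
  (a|ba)*|b — new start ε-reaches every alternative's start; at least one alternative accepts ε, so the union's new accept is reached too: |ε-closure| = 1 + 5 + 1 + 1 = 8
  ((a|ba)*|b)* — |ε-closure| = 1 (new start) + 8 (body) + 1 (new accept) = 10

10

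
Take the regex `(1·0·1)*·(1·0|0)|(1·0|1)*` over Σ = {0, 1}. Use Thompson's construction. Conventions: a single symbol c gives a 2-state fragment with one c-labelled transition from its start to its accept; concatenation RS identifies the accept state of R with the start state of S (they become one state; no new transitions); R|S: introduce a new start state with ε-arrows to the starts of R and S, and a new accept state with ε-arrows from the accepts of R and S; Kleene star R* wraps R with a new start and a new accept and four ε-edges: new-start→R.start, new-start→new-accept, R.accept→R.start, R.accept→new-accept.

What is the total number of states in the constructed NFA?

23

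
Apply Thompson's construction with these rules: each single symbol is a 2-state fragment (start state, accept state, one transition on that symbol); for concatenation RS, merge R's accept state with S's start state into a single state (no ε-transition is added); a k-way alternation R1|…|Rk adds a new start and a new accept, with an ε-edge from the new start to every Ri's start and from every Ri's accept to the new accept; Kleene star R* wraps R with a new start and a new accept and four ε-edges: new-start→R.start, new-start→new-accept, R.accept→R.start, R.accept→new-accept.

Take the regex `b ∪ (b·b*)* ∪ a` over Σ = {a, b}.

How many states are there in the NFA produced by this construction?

13

By structural recursion:
Each of the 4 symbol leaves contributes a 2-state fragment.
  b* — 4 states
  b·b* — 5 states
  (b·b*)* — 7 states
  b ∪ (b·b*)* ∪ a — 13 states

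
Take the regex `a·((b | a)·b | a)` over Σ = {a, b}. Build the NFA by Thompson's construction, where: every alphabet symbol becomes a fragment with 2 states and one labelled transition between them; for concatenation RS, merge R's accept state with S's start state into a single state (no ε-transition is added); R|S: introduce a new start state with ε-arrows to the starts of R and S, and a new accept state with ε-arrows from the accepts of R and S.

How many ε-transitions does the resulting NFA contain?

8

By structural recursion:
Each of the 5 symbol leaves contributes 0 ε-transitions.
  b | a = 4 ε-transitions
  (b | a)·b = 4 ε-transitions
  (b | a)·b | a = 8 ε-transitions
  a·((b | a)·b | a) = 8 ε-transitions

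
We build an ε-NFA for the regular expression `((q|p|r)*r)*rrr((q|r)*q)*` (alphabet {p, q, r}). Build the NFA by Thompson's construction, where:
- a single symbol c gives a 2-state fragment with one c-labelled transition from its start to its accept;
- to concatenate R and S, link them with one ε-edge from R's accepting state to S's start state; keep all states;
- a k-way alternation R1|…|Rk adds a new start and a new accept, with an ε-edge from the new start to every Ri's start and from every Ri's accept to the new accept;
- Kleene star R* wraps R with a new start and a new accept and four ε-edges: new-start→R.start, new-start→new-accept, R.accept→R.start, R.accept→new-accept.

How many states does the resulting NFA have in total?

Bottom-up over the parse tree:
Each of the 10 symbol leaves contributes a 2-state fragment.
  q|p|r → 8 states
  (q|p|r)* → 10 states
  (q|p|r)*r → 12 states
  ((q|p|r)*r)* → 14 states
  q|r → 6 states
  (q|r)* → 8 states
  (q|r)*q → 10 states
  ((q|r)*q)* → 12 states
  ((q|p|r)*r)*rrr((q|r)*q)* → 32 states

32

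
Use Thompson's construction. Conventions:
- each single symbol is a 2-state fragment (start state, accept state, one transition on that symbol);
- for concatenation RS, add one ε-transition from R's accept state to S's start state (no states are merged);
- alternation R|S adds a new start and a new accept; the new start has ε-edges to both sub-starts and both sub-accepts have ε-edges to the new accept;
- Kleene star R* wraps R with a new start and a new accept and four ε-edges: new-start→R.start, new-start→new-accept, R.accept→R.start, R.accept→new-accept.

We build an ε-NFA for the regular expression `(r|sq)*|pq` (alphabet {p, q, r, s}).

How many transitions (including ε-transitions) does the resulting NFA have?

19

Bottom-up over the parse tree:
Each of the 5 symbol leaves contributes 1 transition (1 symbol, 0 ε).
  sq = 3 transitions (2 symbol, 1 ε)
  r|sq = 8 transitions (3 symbol, 5 ε)
  (r|sq)* = 12 transitions (3 symbol, 9 ε)
  pq = 3 transitions (2 symbol, 1 ε)
  (r|sq)*|pq = 19 transitions (5 symbol, 14 ε)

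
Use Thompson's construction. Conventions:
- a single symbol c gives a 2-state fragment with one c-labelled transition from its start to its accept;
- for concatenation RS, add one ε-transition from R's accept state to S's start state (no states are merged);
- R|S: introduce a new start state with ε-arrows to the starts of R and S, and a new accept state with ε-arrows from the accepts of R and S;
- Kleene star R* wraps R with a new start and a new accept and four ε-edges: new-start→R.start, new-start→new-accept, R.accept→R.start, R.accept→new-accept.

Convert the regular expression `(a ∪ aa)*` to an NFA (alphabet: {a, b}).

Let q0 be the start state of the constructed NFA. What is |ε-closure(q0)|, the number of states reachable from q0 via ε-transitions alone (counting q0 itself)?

5

Compute the ε-closure size of each fragment's start state recursively; a symbol fragment's start has no outgoing ε-edge, so its closure is just itself (size 1).
  aa → C equals the left operand's closure size = 1 (its accept is not ε-reachable, so the closure stops there)
  a ∪ aa → C = 1 + 1 + 1 = 3 (the new accept is not ε-reachable since no branch accepts ε)
  (a ∪ aa)* → the star's fresh start ε-reaches both the body's start and the fresh accept: C = 2 + 3 = 5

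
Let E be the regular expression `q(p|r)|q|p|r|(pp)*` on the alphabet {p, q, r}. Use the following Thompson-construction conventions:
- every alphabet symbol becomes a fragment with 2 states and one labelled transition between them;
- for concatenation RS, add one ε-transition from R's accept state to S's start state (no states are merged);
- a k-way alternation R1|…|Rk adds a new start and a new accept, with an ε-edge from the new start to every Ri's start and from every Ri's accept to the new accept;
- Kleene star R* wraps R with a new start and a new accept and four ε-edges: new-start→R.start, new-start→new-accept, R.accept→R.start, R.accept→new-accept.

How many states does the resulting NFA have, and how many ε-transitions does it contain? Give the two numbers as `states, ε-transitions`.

By structural recursion:
Each of the 8 symbol leaves contributes 2 states and 0 ε-transitions.
  p|r — 6 states, 4 ε-transitions
  q(p|r) — 8 states, 5 ε-transitions
  pp — 4 states, 1 ε-transition
  (pp)* — 6 states, 5 ε-transitions
  q(p|r)|q|p|r|(pp)* — 22 states, 20 ε-transitions

22, 20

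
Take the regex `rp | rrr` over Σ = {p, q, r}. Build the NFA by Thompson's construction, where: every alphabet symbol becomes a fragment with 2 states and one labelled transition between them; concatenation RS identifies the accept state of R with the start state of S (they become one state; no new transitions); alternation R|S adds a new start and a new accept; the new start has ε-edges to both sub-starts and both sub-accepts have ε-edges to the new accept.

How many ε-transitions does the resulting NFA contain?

4

Bottom-up over the parse tree:
Each of the 5 symbol leaves contributes 0 ε-transitions.
  rp — 0 ε-transitions
  rrr — 0 ε-transitions
  rp | rrr — 4 ε-transitions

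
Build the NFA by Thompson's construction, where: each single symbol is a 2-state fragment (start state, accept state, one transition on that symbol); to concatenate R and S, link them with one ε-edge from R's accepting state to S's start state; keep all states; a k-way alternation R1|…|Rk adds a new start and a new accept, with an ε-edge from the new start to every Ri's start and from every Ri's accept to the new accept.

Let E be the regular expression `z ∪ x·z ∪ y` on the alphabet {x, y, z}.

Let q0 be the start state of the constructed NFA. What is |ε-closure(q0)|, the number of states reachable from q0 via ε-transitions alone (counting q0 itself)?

Let C(F) = |ε-closure(F.start)| within fragment F, and note whether F accepts ε. Symbol fragments have C = 1 and do not accept ε. Then:
  x·z : |ε-closure| equals the left operand's closure size = 1 (its accept is not ε-reachable, so the closure stops there)
  z ∪ x·z ∪ y : |ε-closure| = 1 + 1 + 1 + 1 = 4 (the new accept is not ε-reachable since no branch accepts ε)

4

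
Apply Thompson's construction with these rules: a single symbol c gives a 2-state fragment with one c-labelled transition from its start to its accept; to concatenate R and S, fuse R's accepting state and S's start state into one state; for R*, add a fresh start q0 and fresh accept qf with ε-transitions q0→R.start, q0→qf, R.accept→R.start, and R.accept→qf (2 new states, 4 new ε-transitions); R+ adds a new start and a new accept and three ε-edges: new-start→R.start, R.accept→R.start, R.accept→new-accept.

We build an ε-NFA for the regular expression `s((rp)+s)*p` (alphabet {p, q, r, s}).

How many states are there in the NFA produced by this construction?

Bottom-up over the parse tree:
Each of the 5 symbol leaves contributes a 2-state fragment.
  rp : 3 states
  (rp)+ : 5 states
  (rp)+s : 6 states
  ((rp)+s)* : 8 states
  s((rp)+s)*p : 10 states

10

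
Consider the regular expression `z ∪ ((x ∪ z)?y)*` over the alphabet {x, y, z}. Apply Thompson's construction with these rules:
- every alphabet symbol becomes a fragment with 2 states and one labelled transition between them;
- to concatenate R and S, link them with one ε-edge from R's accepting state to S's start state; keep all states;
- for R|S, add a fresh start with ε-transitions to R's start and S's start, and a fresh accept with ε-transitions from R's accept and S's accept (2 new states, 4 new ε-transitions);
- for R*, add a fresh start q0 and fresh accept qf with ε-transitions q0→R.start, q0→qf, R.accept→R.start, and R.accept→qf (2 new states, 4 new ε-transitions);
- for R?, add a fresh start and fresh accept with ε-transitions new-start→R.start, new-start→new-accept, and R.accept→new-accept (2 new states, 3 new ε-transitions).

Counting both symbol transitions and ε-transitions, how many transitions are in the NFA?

By structural recursion:
Each of the 4 symbol leaves contributes 1 transition (1 symbol, 0 ε).
  x ∪ z → 6 transitions (2 symbol, 4 ε)
  (x ∪ z)? → 9 transitions (2 symbol, 7 ε)
  (x ∪ z)?y → 11 transitions (3 symbol, 8 ε)
  ((x ∪ z)?y)* → 15 transitions (3 symbol, 12 ε)
  z ∪ ((x ∪ z)?y)* → 20 transitions (4 symbol, 16 ε)

20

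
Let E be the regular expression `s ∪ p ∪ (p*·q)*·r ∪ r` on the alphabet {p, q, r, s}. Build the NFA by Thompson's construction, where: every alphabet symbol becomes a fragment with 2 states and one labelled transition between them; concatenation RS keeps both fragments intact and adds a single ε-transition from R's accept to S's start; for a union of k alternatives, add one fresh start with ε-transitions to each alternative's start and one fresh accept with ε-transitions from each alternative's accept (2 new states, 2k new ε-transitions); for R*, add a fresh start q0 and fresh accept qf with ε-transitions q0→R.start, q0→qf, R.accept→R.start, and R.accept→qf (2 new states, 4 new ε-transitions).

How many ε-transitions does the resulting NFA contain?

18

Building bottom-up:
Each of the 6 symbol leaves contributes 0 ε-transitions.
  p* : 4 ε-transitions
  p*·q : 5 ε-transitions
  (p*·q)* : 9 ε-transitions
  (p*·q)*·r : 10 ε-transitions
  s ∪ p ∪ (p*·q)*·r ∪ r : 18 ε-transitions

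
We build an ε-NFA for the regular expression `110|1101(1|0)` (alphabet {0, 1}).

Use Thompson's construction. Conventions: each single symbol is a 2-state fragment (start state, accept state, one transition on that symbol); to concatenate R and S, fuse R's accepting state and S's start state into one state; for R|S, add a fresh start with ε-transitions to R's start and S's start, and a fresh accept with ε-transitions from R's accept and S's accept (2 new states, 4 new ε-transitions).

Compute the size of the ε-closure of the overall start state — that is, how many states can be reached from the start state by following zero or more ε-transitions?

Work bottom-up. For each fragment F, track |ε-closure(F.start)| and whether F's accept lies in that closure (i.e. whether F accepts ε). A single-symbol fragment has closure size 1 and does not accept ε.
  110 — same as the first factor's closure: |ε-closure| = 1
  1|0 — new start ε-reaches every alternative's start; none of them accept ε, so the new accept is not reached: |ε-closure| = 1 + 1 + 1 = 3
  1101(1|0) — |ε-closure| equals the left operand's closure size = 1 (its accept is not ε-reachable, so the closure stops there)
  110|1101(1|0) — |ε-closure| = 1 + 1 + 1 = 3 (the new accept is not ε-reachable since no branch accepts ε)

3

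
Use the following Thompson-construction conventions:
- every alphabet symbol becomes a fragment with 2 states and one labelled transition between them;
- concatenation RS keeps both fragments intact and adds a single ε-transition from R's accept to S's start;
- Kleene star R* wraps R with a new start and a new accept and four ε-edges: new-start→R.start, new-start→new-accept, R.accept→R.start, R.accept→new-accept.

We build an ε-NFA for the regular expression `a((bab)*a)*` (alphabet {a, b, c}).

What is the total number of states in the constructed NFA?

Bottom-up over the parse tree:
Each of the 5 symbol leaves contributes a 2-state fragment.
  bab = 6 states
  (bab)* = 8 states
  (bab)*a = 10 states
  ((bab)*a)* = 12 states
  a((bab)*a)* = 14 states

14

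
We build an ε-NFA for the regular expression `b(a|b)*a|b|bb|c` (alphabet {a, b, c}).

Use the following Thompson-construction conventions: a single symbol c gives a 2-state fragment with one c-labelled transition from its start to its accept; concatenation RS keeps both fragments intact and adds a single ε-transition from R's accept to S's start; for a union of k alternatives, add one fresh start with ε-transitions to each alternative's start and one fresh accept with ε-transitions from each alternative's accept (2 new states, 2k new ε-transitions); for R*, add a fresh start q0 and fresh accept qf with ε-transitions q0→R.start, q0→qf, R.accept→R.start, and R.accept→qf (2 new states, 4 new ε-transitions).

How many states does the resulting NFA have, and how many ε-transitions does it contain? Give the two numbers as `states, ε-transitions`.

22, 19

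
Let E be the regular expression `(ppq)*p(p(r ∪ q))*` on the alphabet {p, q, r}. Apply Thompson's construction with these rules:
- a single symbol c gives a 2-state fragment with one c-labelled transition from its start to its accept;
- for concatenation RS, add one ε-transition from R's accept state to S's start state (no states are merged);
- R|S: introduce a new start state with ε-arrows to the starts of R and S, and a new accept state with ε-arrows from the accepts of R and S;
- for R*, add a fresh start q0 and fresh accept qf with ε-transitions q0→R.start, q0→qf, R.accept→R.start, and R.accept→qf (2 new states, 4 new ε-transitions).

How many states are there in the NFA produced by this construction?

20

Per subexpression:
Each of the 7 symbol leaves contributes a 2-state fragment.
  ppq — 6 states
  (ppq)* — 8 states
  r ∪ q — 6 states
  p(r ∪ q) — 8 states
  (p(r ∪ q))* — 10 states
  (ppq)*p(p(r ∪ q))* — 20 states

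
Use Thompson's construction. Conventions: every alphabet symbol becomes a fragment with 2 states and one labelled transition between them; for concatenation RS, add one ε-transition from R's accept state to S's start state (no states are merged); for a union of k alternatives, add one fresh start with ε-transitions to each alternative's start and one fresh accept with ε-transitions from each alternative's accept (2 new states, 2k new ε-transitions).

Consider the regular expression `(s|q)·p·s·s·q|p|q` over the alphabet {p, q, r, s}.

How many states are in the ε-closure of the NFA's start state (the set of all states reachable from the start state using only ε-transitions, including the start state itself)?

Let C(F) = |ε-closure(F.start)| within fragment F, and note whether F accepts ε. Symbol fragments have C = 1 and do not accept ε. Then:
  s|q → new start ε-reaches every alternative's start; none of them accept ε, so the new accept is not reached: C = 1 + 1 + 1 = 3
  (s|q)·p·s·s·q → same as the first factor's closure: C = 3
  (s|q)·p·s·s·q|p|q → C = 1 + 3 + 1 + 1 = 6 (the new accept is not ε-reachable since no branch accepts ε)

6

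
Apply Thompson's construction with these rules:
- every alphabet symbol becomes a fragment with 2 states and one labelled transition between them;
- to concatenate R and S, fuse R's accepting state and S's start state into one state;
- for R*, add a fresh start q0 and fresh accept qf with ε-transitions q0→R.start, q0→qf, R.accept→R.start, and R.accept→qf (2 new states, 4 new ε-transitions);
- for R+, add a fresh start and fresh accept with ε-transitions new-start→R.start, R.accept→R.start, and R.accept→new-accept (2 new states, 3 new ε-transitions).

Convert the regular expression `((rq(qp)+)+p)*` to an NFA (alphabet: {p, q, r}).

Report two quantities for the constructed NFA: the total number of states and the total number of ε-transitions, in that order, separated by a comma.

12, 10

Building bottom-up:
Each of the 5 symbol leaves contributes 2 states and 0 ε-transitions.
  qp : 3 states, 0 ε-transitions
  (qp)+ : 5 states, 3 ε-transitions
  rq(qp)+ : 7 states, 3 ε-transitions
  (rq(qp)+)+ : 9 states, 6 ε-transitions
  (rq(qp)+)+p : 10 states, 6 ε-transitions
  ((rq(qp)+)+p)* : 12 states, 10 ε-transitions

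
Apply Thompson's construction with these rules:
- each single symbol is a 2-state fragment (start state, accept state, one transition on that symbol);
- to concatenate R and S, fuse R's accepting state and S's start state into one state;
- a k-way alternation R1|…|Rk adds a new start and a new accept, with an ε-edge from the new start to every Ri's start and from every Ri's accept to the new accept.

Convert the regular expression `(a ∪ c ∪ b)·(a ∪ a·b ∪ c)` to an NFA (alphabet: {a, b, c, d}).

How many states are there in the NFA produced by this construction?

Per subexpression:
Each of the 7 symbol leaves contributes a 2-state fragment.
  a ∪ c ∪ b = 8 states
  a·b = 3 states
  a ∪ a·b ∪ c = 9 states
  (a ∪ c ∪ b)·(a ∪ a·b ∪ c) = 16 states

16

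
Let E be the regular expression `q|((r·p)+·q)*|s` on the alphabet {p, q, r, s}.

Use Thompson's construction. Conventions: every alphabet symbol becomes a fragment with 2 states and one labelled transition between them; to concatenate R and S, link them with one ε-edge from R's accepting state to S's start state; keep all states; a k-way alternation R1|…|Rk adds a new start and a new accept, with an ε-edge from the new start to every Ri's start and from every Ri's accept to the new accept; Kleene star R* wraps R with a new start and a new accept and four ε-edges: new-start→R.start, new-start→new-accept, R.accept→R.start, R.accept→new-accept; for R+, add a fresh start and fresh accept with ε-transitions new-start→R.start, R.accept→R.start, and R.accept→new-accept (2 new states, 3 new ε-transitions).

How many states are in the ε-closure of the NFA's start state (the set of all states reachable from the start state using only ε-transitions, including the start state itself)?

8

Let C(F) = |ε-closure(F.start)| within fragment F, and note whether F accepts ε. Symbol fragments have C = 1 and do not accept ε. Then:
  r·p : |closure| equals the left operand's closure size = 1 (its accept is not ε-reachable, so the closure stops there)
  (r·p)+ : |closure| = 1 + 1 = 2 (the body doesn't accept ε, so the new accept is not reached)
  (r·p)+·q : same as the first factor's closure: |closure| = 2
  ((r·p)+·q)* : the star's fresh start ε-reaches both the body's start and the fresh accept: |closure| = 2 + 2 = 4
  q|((r·p)+·q)*|s : |closure| = 1 (new start) + (1 + 4 + 1) + 1 (new accept, since some branch ε-reaches its own accept) = 8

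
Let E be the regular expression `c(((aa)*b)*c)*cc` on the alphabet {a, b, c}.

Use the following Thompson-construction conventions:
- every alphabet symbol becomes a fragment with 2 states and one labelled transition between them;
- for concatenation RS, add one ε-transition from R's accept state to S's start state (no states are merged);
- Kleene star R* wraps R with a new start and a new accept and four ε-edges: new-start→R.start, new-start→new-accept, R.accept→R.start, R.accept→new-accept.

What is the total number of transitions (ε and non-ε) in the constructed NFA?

Bottom-up over the parse tree:
Each of the 7 symbol leaves contributes 1 transition (1 symbol, 0 ε).
  aa : 3 transitions (2 symbol, 1 ε)
  (aa)* : 7 transitions (2 symbol, 5 ε)
  (aa)*b : 9 transitions (3 symbol, 6 ε)
  ((aa)*b)* : 13 transitions (3 symbol, 10 ε)
  ((aa)*b)*c : 15 transitions (4 symbol, 11 ε)
  (((aa)*b)*c)* : 19 transitions (4 symbol, 15 ε)
  c(((aa)*b)*c)*cc : 25 transitions (7 symbol, 18 ε)

25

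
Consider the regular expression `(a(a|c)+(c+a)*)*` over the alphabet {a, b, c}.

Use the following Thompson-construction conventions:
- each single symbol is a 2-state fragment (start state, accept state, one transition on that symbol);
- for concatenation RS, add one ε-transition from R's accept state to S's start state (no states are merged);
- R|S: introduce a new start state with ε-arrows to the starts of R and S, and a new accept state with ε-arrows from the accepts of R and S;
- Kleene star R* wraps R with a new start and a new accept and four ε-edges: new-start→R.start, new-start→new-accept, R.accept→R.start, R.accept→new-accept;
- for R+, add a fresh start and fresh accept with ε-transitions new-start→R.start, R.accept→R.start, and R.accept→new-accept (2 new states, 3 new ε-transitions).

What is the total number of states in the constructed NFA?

Per subexpression:
Each of the 5 symbol leaves contributes a 2-state fragment.
  a|c = 6 states
  (a|c)+ = 8 states
  c+ = 4 states
  c+a = 6 states
  (c+a)* = 8 states
  a(a|c)+(c+a)* = 18 states
  (a(a|c)+(c+a)*)* = 20 states

20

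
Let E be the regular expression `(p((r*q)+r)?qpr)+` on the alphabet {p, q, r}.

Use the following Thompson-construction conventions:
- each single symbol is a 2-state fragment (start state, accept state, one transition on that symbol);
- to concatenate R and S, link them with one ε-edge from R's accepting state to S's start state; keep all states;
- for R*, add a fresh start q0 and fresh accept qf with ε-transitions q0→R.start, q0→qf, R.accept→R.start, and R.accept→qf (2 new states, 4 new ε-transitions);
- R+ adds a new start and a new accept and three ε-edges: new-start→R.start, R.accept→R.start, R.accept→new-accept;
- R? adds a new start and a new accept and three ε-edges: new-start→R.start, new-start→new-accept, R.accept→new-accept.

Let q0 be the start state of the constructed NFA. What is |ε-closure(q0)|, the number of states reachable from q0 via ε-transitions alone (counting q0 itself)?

Let C(F) = |ε-closure(F.start)| within fragment F, and note whether F accepts ε. Symbol fragments have C = 1 and do not accept ε. Then:
  r* → new start has ε-edges to the inner start and to the new accept, so C = 2 + 1 = 3
  r*q → C = 3 + 1 = 4 (closure spills across the concat boundary because the left factor accepts ε)
  (r*q)+ → new start ε-reaches only the body's start; the new accept needs a symbol first: C = 1 + 4 = 5
  (r*q)+r → C equals the left operand's closure size = 5 (its accept is not ε-reachable, so the closure stops there)
  ((r*q)+r)? → new start has ε-edges to the inner start and to the new accept, so C = 2 + 5 = 7
  p((r*q)+r)?qpr → same as the first factor's closure: C = 1
  (p((r*q)+r)?qpr)+ → C = 1 + 1 = 2 (the body doesn't accept ε, so the new accept is not reached)

2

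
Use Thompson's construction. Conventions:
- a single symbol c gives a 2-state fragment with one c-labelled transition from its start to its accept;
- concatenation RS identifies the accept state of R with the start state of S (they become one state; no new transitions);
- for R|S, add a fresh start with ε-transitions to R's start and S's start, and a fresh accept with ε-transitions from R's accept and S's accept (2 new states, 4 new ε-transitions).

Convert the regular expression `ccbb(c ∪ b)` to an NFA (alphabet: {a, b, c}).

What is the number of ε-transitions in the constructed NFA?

Building bottom-up:
Each of the 6 symbol leaves contributes 0 ε-transitions.
  c ∪ b → 4 ε-transitions
  ccbb(c ∪ b) → 4 ε-transitions

4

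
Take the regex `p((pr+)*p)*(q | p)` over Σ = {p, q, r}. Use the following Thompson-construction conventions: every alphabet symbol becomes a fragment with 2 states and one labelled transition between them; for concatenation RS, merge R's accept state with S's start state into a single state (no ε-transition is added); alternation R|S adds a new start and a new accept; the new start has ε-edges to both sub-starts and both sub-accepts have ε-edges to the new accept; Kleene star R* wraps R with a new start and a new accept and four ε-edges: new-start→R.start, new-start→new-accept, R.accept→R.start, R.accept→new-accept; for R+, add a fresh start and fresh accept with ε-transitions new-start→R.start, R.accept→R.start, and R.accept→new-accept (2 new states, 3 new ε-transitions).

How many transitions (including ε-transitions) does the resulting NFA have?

Recursing over subexpressions:
Each of the 6 symbol leaves contributes 1 transition (1 symbol, 0 ε).
  r+ → 4 transitions (1 symbol, 3 ε)
  pr+ → 5 transitions (2 symbol, 3 ε)
  (pr+)* → 9 transitions (2 symbol, 7 ε)
  (pr+)*p → 10 transitions (3 symbol, 7 ε)
  ((pr+)*p)* → 14 transitions (3 symbol, 11 ε)
  q | p → 6 transitions (2 symbol, 4 ε)
  p((pr+)*p)*(q | p) → 21 transitions (6 symbol, 15 ε)

21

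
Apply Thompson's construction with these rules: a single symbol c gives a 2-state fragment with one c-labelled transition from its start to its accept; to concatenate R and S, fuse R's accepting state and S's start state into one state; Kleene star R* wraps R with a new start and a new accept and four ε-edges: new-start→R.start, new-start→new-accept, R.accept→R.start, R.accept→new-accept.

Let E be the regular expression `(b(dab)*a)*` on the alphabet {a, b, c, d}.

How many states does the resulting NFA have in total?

10

Bottom-up over the parse tree:
Each of the 5 symbol leaves contributes a 2-state fragment.
  dab = 4 states
  (dab)* = 6 states
  b(dab)*a = 8 states
  (b(dab)*a)* = 10 states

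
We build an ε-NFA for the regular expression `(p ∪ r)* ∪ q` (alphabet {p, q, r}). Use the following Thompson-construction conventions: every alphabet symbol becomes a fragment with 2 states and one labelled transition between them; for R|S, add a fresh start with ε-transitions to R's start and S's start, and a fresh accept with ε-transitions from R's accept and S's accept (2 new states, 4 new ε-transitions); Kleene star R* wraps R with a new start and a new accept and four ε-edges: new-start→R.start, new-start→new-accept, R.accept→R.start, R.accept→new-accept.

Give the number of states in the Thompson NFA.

12

Building bottom-up:
Each of the 3 symbol leaves contributes a 2-state fragment.
  p ∪ r — 6 states
  (p ∪ r)* — 8 states
  (p ∪ r)* ∪ q — 12 states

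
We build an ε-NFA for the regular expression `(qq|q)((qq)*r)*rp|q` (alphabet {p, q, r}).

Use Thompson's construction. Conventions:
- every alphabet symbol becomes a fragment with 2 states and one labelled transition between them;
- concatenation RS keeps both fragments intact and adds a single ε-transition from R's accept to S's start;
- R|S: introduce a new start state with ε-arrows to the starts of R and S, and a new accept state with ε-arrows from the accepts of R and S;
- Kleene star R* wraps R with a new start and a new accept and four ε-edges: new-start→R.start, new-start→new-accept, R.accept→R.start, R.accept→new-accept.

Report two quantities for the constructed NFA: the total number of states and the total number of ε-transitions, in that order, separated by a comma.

26, 22

Per subexpression:
Each of the 9 symbol leaves contributes 2 states and 0 ε-transitions.
  qq = 4 states, 1 ε-transition
  qq|q = 8 states, 5 ε-transitions
  qq = 4 states, 1 ε-transition
  (qq)* = 6 states, 5 ε-transitions
  (qq)*r = 8 states, 6 ε-transitions
  ((qq)*r)* = 10 states, 10 ε-transitions
  (qq|q)((qq)*r)*rp = 22 states, 18 ε-transitions
  (qq|q)((qq)*r)*rp|q = 26 states, 22 ε-transitions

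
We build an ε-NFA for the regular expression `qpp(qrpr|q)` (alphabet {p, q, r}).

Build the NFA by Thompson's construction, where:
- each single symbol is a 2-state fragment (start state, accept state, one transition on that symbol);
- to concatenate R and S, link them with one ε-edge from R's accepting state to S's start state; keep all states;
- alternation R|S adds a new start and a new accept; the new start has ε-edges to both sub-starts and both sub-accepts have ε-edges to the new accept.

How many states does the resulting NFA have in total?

18

By structural recursion:
Each of the 8 symbol leaves contributes a 2-state fragment.
  qrpr = 8 states
  qrpr|q = 12 states
  qpp(qrpr|q) = 18 states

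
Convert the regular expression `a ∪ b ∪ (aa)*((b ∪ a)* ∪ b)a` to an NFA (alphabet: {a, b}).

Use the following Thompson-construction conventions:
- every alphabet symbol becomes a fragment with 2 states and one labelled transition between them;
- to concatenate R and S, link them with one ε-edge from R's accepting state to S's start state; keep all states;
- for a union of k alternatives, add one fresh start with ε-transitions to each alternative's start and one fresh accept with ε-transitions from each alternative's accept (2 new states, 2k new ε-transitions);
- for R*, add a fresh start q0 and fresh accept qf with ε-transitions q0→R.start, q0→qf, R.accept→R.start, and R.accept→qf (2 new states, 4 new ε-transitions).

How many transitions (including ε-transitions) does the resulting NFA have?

Recursing over subexpressions:
Each of the 8 symbol leaves contributes 1 transition (1 symbol, 0 ε).
  aa = 3 transitions (2 symbol, 1 ε)
  (aa)* = 7 transitions (2 symbol, 5 ε)
  b ∪ a = 6 transitions (2 symbol, 4 ε)
  (b ∪ a)* = 10 transitions (2 symbol, 8 ε)
  (b ∪ a)* ∪ b = 15 transitions (3 symbol, 12 ε)
  (aa)*((b ∪ a)* ∪ b)a = 25 transitions (6 symbol, 19 ε)
  a ∪ b ∪ (aa)*((b ∪ a)* ∪ b)a = 33 transitions (8 symbol, 25 ε)

33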